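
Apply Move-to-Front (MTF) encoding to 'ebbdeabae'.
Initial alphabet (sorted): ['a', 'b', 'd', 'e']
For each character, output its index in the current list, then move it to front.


MTF encoding:
'e': index 3 in ['a', 'b', 'd', 'e'] -> ['e', 'a', 'b', 'd']
'b': index 2 in ['e', 'a', 'b', 'd'] -> ['b', 'e', 'a', 'd']
'b': index 0 in ['b', 'e', 'a', 'd'] -> ['b', 'e', 'a', 'd']
'd': index 3 in ['b', 'e', 'a', 'd'] -> ['d', 'b', 'e', 'a']
'e': index 2 in ['d', 'b', 'e', 'a'] -> ['e', 'd', 'b', 'a']
'a': index 3 in ['e', 'd', 'b', 'a'] -> ['a', 'e', 'd', 'b']
'b': index 3 in ['a', 'e', 'd', 'b'] -> ['b', 'a', 'e', 'd']
'a': index 1 in ['b', 'a', 'e', 'd'] -> ['a', 'b', 'e', 'd']
'e': index 2 in ['a', 'b', 'e', 'd'] -> ['e', 'a', 'b', 'd']


Output: [3, 2, 0, 3, 2, 3, 3, 1, 2]


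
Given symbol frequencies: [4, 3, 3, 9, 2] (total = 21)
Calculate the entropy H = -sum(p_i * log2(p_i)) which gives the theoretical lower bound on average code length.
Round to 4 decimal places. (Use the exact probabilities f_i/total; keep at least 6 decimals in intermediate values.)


Per-symbol terms -p_i * log2(p_i) with p_i = f_i/21:
  p = 4/21 = 0.190476: log2(p) = -2.392317, -p*log2(p) = 0.455680
  p = 3/21 = 0.142857: log2(p) = -2.807355, -p*log2(p) = 0.401051
  p = 3/21 = 0.142857: log2(p) = -2.807355, -p*log2(p) = 0.401051
  p = 9/21 = 0.428571: log2(p) = -1.222392, -p*log2(p) = 0.523882
  p = 2/21 = 0.095238: log2(p) = -3.392317, -p*log2(p) = 0.323078
H = 0.455680 + 0.401051 + 0.401051 + 0.523882 + 0.323078 = 2.104742

H = 2.1047 bits/symbol


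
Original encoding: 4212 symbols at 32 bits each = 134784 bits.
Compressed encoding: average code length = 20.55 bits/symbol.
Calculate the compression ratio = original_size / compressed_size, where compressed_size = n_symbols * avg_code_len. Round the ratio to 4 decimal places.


original_size = n_symbols * orig_bits = 4212 * 32 = 134784 bits
compressed_size = n_symbols * avg_code_len = 4212 * 20.55 = 86556.6 bits
ratio = original_size / compressed_size = 134784 / 86556.6 = 1.5572

Compression ratio = 1.5572


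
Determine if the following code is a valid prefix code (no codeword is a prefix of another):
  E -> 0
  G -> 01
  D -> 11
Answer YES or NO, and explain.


Checking each pair (does one codeword prefix another?):
  E='0' vs G='01': prefix -- VIOLATION

NO -- this is NOT a valid prefix code. E (0) is a prefix of G (01).


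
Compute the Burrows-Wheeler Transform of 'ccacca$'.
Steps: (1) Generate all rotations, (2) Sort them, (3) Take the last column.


Rotations (sorted):
  0: $ccacca -> last char: a
  1: a$ccacc -> last char: c
  2: acca$cc -> last char: c
  3: ca$ccac -> last char: c
  4: cacca$c -> last char: c
  5: cca$cca -> last char: a
  6: ccacca$ -> last char: $


BWT = acccca$


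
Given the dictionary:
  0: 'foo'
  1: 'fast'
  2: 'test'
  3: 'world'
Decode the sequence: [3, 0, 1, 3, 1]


Look up each index in the dictionary:
  3 -> 'world'
  0 -> 'foo'
  1 -> 'fast'
  3 -> 'world'
  1 -> 'fast'

Decoded: "world foo fast world fast"


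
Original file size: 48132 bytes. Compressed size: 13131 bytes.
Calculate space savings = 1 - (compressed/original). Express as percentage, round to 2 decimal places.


ratio = compressed/original = 13131/48132 = 0.272812
savings = 1 - ratio = 1 - 0.272812 = 0.727188
as a percentage: 0.727188 * 100 = 72.72%

Space savings = 1 - 13131/48132 = 72.72%


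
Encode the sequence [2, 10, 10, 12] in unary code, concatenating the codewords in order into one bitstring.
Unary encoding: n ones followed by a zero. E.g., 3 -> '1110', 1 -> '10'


Encode each number as n ones followed by a terminating 0:
  2 -> 110 (3 bits)
  10 -> 11111111110 (11 bits)
  10 -> 11111111110 (11 bits)
  12 -> 1111111111110 (13 bits)
Total length = 3 + 11 + 11 + 13 = 38 bits.

Unary([2, 10, 10, 12]) = 11011111111110111111111101111111111110 (38 bits)


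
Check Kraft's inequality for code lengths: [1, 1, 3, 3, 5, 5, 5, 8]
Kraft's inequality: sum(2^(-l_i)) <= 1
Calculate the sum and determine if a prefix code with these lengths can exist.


Sum = 2^(-1) + 2^(-1) + 2^(-3) + 2^(-3) + 2^(-5) + 2^(-5) + 2^(-5) + 2^(-8)
    = 0.5 + 0.5 + 0.125 + 0.125 + 0.03125 + 0.03125 + 0.03125 + 0.00390625
    = 345/256 = 1.34765625
Since 1.34765625 > 1, Kraft's inequality is NOT satisfied.
A prefix code with these lengths CANNOT exist.

Kraft sum = 1.34765625. Not satisfied.


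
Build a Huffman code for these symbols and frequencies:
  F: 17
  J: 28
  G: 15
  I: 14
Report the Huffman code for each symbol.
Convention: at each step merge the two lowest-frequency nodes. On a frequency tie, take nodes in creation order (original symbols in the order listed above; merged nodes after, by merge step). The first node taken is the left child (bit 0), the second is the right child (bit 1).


Huffman tree construction:
Step 1: Merge I(14) + G(15) = 29
Step 2: Merge F(17) + J(28) = 45
Step 3: Merge (I+G)(29) + (F+J)(45) = 74
Read each symbol's code off the tree from the root (left child = 0, right child = 1).

Codes:
  F: 10 (length 2)
  J: 11 (length 2)
  G: 01 (length 2)
  I: 00 (length 2)
Average code length: 148/74 = 2.0000 bits/symbol


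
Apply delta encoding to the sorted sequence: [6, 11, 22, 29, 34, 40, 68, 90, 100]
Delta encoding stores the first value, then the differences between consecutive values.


First value: 6
Deltas:
  11 - 6 = 5
  22 - 11 = 11
  29 - 22 = 7
  34 - 29 = 5
  40 - 34 = 6
  68 - 40 = 28
  90 - 68 = 22
  100 - 90 = 10


Delta encoded: [6, 5, 11, 7, 5, 6, 28, 22, 10]


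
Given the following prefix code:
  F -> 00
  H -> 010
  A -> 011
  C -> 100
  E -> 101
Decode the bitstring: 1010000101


Decoding step by step:
Bits 101 -> E
Bits 00 -> F
Bits 00 -> F
Bits 101 -> E


Decoded message: EFFE


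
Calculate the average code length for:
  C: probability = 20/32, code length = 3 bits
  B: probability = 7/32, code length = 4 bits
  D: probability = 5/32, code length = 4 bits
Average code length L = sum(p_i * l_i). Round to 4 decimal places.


Weighted contributions p_i * l_i:
  C: (20/32) * 3 = 60/32
  B: (7/32) * 4 = 28/32
  D: (5/32) * 4 = 20/32
Sum = (60 + 28 + 20)/32 = 108/32

L = 108/32 = 3.3750 bits/symbol


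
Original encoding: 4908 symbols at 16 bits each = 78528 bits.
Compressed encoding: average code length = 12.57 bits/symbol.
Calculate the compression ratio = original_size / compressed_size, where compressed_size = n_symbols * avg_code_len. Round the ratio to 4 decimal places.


original_size = n_symbols * orig_bits = 4908 * 16 = 78528 bits
compressed_size = n_symbols * avg_code_len = 4908 * 12.57 = 61693.56 bits
ratio = original_size / compressed_size = 78528 / 61693.56 = 1.2729

Compression ratio = 1.2729


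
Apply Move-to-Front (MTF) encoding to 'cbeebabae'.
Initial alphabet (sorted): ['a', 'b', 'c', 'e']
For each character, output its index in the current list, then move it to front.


MTF encoding:
'c': index 2 in ['a', 'b', 'c', 'e'] -> ['c', 'a', 'b', 'e']
'b': index 2 in ['c', 'a', 'b', 'e'] -> ['b', 'c', 'a', 'e']
'e': index 3 in ['b', 'c', 'a', 'e'] -> ['e', 'b', 'c', 'a']
'e': index 0 in ['e', 'b', 'c', 'a'] -> ['e', 'b', 'c', 'a']
'b': index 1 in ['e', 'b', 'c', 'a'] -> ['b', 'e', 'c', 'a']
'a': index 3 in ['b', 'e', 'c', 'a'] -> ['a', 'b', 'e', 'c']
'b': index 1 in ['a', 'b', 'e', 'c'] -> ['b', 'a', 'e', 'c']
'a': index 1 in ['b', 'a', 'e', 'c'] -> ['a', 'b', 'e', 'c']
'e': index 2 in ['a', 'b', 'e', 'c'] -> ['e', 'a', 'b', 'c']


Output: [2, 2, 3, 0, 1, 3, 1, 1, 2]


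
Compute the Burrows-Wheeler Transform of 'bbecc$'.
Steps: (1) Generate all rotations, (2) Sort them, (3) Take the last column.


Rotations (sorted):
  0: $bbecc -> last char: c
  1: bbecc$ -> last char: $
  2: becc$b -> last char: b
  3: c$bbec -> last char: c
  4: cc$bbe -> last char: e
  5: ecc$bb -> last char: b


BWT = c$bceb


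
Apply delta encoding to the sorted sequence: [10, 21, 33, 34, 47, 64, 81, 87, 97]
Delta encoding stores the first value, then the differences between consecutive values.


First value: 10
Deltas:
  21 - 10 = 11
  33 - 21 = 12
  34 - 33 = 1
  47 - 34 = 13
  64 - 47 = 17
  81 - 64 = 17
  87 - 81 = 6
  97 - 87 = 10


Delta encoded: [10, 11, 12, 1, 13, 17, 17, 6, 10]


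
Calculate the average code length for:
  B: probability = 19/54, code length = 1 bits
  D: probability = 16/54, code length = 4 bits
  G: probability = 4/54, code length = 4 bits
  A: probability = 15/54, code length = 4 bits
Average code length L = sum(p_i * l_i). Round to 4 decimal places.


Weighted contributions p_i * l_i:
  B: (19/54) * 1 = 19/54
  D: (16/54) * 4 = 64/54
  G: (4/54) * 4 = 16/54
  A: (15/54) * 4 = 60/54
Sum = (19 + 64 + 16 + 60)/54 = 159/54

L = 159/54 = 2.9444 bits/symbol


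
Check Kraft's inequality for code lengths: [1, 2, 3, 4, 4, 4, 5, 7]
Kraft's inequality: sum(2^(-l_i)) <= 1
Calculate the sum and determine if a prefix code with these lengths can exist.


Sum = 2^(-1) + 2^(-2) + 2^(-3) + 2^(-4) + 2^(-4) + 2^(-4) + 2^(-5) + 2^(-7)
    = 0.5 + 0.25 + 0.125 + 0.0625 + 0.0625 + 0.0625 + 0.03125 + 0.0078125
    = 141/128 = 1.1015625
Since 1.1015625 > 1, Kraft's inequality is NOT satisfied.
A prefix code with these lengths CANNOT exist.

Kraft sum = 1.1015625. Not satisfied.


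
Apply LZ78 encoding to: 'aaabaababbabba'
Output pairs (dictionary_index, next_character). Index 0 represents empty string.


LZ78 encoding steps:
Dictionary: {0: ''}
Step 1: w='' (idx 0), next='a' -> output (0, 'a'), add 'a' as idx 1
Step 2: w='a' (idx 1), next='a' -> output (1, 'a'), add 'aa' as idx 2
Step 3: w='' (idx 0), next='b' -> output (0, 'b'), add 'b' as idx 3
Step 4: w='aa' (idx 2), next='b' -> output (2, 'b'), add 'aab' as idx 4
Step 5: w='a' (idx 1), next='b' -> output (1, 'b'), add 'ab' as idx 5
Step 6: w='b' (idx 3), next='a' -> output (3, 'a'), add 'ba' as idx 6
Step 7: w='b' (idx 3), next='b' -> output (3, 'b'), add 'bb' as idx 7
Step 8: w='a' (idx 1), end of input -> output (1, '')


Encoded: [(0, 'a'), (1, 'a'), (0, 'b'), (2, 'b'), (1, 'b'), (3, 'a'), (3, 'b'), (1, '')]


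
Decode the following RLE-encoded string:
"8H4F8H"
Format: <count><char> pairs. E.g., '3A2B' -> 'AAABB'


Expanding each <count><char> pair:
  8H -> 'HHHHHHHH'
  4F -> 'FFFF'
  8H -> 'HHHHHHHH'

Decoded = HHHHHHHHFFFFHHHHHHHH


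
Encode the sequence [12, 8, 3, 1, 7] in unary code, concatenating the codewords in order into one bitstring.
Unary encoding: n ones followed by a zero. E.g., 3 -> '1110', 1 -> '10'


Encode each number as n ones followed by a terminating 0:
  12 -> 1111111111110 (13 bits)
  8 -> 111111110 (9 bits)
  3 -> 1110 (4 bits)
  1 -> 10 (2 bits)
  7 -> 11111110 (8 bits)
Total length = 13 + 9 + 4 + 2 + 8 = 36 bits.

Unary([12, 8, 3, 1, 7]) = 111111111111011111111011101011111110 (36 bits)


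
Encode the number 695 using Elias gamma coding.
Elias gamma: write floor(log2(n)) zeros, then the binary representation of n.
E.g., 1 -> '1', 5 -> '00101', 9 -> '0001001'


num_bits = floor(log2(695)) + 1 = 10
leading_zeros = num_bits - 1 = 9
binary(695) = 1010110111

Elias gamma(695) = '000000000' + '1010110111' = 0000000001010110111 (19 bits)


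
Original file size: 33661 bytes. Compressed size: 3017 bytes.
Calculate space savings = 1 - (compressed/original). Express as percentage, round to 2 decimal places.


ratio = compressed/original = 3017/33661 = 0.089629
savings = 1 - ratio = 1 - 0.089629 = 0.910371
as a percentage: 0.910371 * 100 = 91.04%

Space savings = 1 - 3017/33661 = 91.04%


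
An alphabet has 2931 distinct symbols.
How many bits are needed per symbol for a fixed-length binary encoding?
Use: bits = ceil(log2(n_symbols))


log2(2931) = 11.5172
Bracket: 2^11 = 2048 < 2931 <= 2^12 = 4096
So ceil(log2(2931)) = 12

bits = ceil(log2(2931)) = ceil(11.5172) = 12 bits


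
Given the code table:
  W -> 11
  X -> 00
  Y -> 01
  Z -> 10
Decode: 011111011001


Decoding:
01 -> Y
11 -> W
11 -> W
01 -> Y
10 -> Z
01 -> Y


Result: YWWYZY


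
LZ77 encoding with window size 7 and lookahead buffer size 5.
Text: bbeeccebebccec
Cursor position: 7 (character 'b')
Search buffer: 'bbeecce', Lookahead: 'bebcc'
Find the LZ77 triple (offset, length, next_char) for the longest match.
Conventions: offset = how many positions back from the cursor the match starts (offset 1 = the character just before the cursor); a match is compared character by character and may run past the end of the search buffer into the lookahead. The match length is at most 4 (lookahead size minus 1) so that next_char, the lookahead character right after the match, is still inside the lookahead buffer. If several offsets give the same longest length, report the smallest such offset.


Try each offset into the search buffer:
  offset=1 (pos 6, char 'e'): match length 0
  offset=2 (pos 5, char 'c'): match length 0
  offset=3 (pos 4, char 'c'): match length 0
  offset=4 (pos 3, char 'e'): match length 0
  offset=5 (pos 2, char 'e'): match length 0
  offset=6 (pos 1, char 'b'): match length 2
  offset=7 (pos 0, char 'b'): match length 1
Longest match has length 2 at offset 6.
next_char = character at position 7 + 2 = 9 -> 'b'

Best match: offset=6, length=2 (matching 'be' starting at position 1)
LZ77 triple: (6, 2, 'b')


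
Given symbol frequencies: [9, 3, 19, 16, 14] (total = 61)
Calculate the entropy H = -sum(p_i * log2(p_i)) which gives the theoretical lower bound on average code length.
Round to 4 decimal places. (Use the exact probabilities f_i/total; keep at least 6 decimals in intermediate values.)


Per-symbol terms -p_i * log2(p_i) with p_i = f_i/61:
  p = 9/61 = 0.147541: log2(p) = -2.760812, -p*log2(p) = 0.407333
  p = 3/61 = 0.049180: log2(p) = -4.345775, -p*log2(p) = 0.213727
  p = 19/61 = 0.311475: log2(p) = -1.682810, -p*log2(p) = 0.524154
  p = 16/61 = 0.262295: log2(p) = -1.930737, -p*log2(p) = 0.506423
  p = 14/61 = 0.229508: log2(p) = -2.123382, -p*log2(p) = 0.487334
H = 0.407333 + 0.213727 + 0.524154 + 0.506423 + 0.487334 = 2.138971

H = 2.139 bits/symbol


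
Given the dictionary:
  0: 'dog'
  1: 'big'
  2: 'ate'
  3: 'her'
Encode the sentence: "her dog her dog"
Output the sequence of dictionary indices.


Look up each word in the dictionary:
  'her' -> 3
  'dog' -> 0
  'her' -> 3
  'dog' -> 0

Encoded: [3, 0, 3, 0]


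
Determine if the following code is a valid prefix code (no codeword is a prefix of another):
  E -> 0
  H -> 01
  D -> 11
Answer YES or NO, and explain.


Checking each pair (does one codeword prefix another?):
  E='0' vs H='01': prefix -- VIOLATION

NO -- this is NOT a valid prefix code. E (0) is a prefix of H (01).


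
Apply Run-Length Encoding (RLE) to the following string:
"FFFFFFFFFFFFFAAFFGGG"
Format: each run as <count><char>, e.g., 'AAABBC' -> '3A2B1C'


Scanning runs left to right:
  i=0: run of 'F' x 13 -> '13F'
  i=13: run of 'A' x 2 -> '2A'
  i=15: run of 'F' x 2 -> '2F'
  i=17: run of 'G' x 3 -> '3G'

RLE = 13F2A2F3G


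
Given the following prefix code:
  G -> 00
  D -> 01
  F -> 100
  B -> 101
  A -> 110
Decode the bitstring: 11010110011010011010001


Decoding step by step:
Bits 110 -> A
Bits 101 -> B
Bits 100 -> F
Bits 110 -> A
Bits 100 -> F
Bits 110 -> A
Bits 100 -> F
Bits 01 -> D


Decoded message: ABFAFAFD


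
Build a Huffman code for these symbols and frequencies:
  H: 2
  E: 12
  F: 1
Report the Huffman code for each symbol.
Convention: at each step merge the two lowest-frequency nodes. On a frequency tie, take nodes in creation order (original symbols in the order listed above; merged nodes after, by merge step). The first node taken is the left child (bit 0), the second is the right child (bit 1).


Huffman tree construction:
Step 1: Merge F(1) + H(2) = 3
Step 2: Merge (F+H)(3) + E(12) = 15
Read each symbol's code off the tree from the root (left child = 0, right child = 1).

Codes:
  H: 01 (length 2)
  E: 1 (length 1)
  F: 00 (length 2)
Average code length: 18/15 = 1.2000 bits/symbol


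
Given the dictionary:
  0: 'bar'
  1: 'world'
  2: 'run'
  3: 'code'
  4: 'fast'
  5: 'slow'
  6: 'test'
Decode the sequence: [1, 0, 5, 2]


Look up each index in the dictionary:
  1 -> 'world'
  0 -> 'bar'
  5 -> 'slow'
  2 -> 'run'

Decoded: "world bar slow run"


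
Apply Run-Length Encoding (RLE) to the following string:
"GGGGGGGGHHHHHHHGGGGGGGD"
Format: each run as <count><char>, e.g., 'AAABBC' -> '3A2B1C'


Scanning runs left to right:
  i=0: run of 'G' x 8 -> '8G'
  i=8: run of 'H' x 7 -> '7H'
  i=15: run of 'G' x 7 -> '7G'
  i=22: run of 'D' x 1 -> '1D'

RLE = 8G7H7G1D


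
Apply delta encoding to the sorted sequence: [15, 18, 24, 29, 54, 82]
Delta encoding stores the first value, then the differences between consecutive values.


First value: 15
Deltas:
  18 - 15 = 3
  24 - 18 = 6
  29 - 24 = 5
  54 - 29 = 25
  82 - 54 = 28


Delta encoded: [15, 3, 6, 5, 25, 28]


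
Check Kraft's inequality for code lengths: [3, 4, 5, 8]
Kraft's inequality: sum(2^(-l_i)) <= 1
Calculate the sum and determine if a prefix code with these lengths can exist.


Sum = 2^(-3) + 2^(-4) + 2^(-5) + 2^(-8)
    = 0.125 + 0.0625 + 0.03125 + 0.00390625
    = 57/256 = 0.22265625
Since 0.22265625 <= 1, Kraft's inequality IS satisfied.
A prefix code with these lengths CAN exist.

Kraft sum = 0.22265625. Satisfied.


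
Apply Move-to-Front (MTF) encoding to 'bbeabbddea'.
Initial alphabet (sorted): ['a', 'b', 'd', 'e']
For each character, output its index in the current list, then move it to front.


MTF encoding:
'b': index 1 in ['a', 'b', 'd', 'e'] -> ['b', 'a', 'd', 'e']
'b': index 0 in ['b', 'a', 'd', 'e'] -> ['b', 'a', 'd', 'e']
'e': index 3 in ['b', 'a', 'd', 'e'] -> ['e', 'b', 'a', 'd']
'a': index 2 in ['e', 'b', 'a', 'd'] -> ['a', 'e', 'b', 'd']
'b': index 2 in ['a', 'e', 'b', 'd'] -> ['b', 'a', 'e', 'd']
'b': index 0 in ['b', 'a', 'e', 'd'] -> ['b', 'a', 'e', 'd']
'd': index 3 in ['b', 'a', 'e', 'd'] -> ['d', 'b', 'a', 'e']
'd': index 0 in ['d', 'b', 'a', 'e'] -> ['d', 'b', 'a', 'e']
'e': index 3 in ['d', 'b', 'a', 'e'] -> ['e', 'd', 'b', 'a']
'a': index 3 in ['e', 'd', 'b', 'a'] -> ['a', 'e', 'd', 'b']


Output: [1, 0, 3, 2, 2, 0, 3, 0, 3, 3]


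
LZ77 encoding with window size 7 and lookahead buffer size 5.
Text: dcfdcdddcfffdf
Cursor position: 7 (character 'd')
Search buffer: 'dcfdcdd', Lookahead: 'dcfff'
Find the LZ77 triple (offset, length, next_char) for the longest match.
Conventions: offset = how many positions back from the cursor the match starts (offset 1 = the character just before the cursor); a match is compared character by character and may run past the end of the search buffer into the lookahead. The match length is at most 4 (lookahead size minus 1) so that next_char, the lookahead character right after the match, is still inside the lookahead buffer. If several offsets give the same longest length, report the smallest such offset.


Try each offset into the search buffer:
  offset=1 (pos 6, char 'd'): match length 1
  offset=2 (pos 5, char 'd'): match length 1
  offset=3 (pos 4, char 'c'): match length 0
  offset=4 (pos 3, char 'd'): match length 2
  offset=5 (pos 2, char 'f'): match length 0
  offset=6 (pos 1, char 'c'): match length 0
  offset=7 (pos 0, char 'd'): match length 3
Longest match has length 3 at offset 7.
next_char = character at position 7 + 3 = 10 -> 'f'

Best match: offset=7, length=3 (matching 'dcf' starting at position 0)
LZ77 triple: (7, 3, 'f')


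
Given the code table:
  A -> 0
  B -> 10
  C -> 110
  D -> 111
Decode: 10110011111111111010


Decoding:
10 -> B
110 -> C
0 -> A
111 -> D
111 -> D
111 -> D
110 -> C
10 -> B


Result: BCADDDCB


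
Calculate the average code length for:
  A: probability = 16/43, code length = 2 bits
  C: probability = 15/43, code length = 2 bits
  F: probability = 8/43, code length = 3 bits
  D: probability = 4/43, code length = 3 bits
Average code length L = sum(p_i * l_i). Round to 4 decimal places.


Weighted contributions p_i * l_i:
  A: (16/43) * 2 = 32/43
  C: (15/43) * 2 = 30/43
  F: (8/43) * 3 = 24/43
  D: (4/43) * 3 = 12/43
Sum = (32 + 30 + 24 + 12)/43 = 98/43

L = 98/43 = 2.2791 bits/symbol


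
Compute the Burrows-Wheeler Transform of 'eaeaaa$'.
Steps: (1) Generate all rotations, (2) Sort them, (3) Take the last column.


Rotations (sorted):
  0: $eaeaaa -> last char: a
  1: a$eaeaa -> last char: a
  2: aa$eaea -> last char: a
  3: aaa$eae -> last char: e
  4: aeaaa$e -> last char: e
  5: eaaa$ea -> last char: a
  6: eaeaaa$ -> last char: $


BWT = aaaeea$


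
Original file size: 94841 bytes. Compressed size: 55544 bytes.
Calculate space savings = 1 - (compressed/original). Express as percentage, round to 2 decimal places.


ratio = compressed/original = 55544/94841 = 0.585654
savings = 1 - ratio = 1 - 0.585654 = 0.414346
as a percentage: 0.414346 * 100 = 41.43%

Space savings = 1 - 55544/94841 = 41.43%


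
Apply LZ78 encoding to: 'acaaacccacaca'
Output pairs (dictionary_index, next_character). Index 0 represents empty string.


LZ78 encoding steps:
Dictionary: {0: ''}
Step 1: w='' (idx 0), next='a' -> output (0, 'a'), add 'a' as idx 1
Step 2: w='' (idx 0), next='c' -> output (0, 'c'), add 'c' as idx 2
Step 3: w='a' (idx 1), next='a' -> output (1, 'a'), add 'aa' as idx 3
Step 4: w='a' (idx 1), next='c' -> output (1, 'c'), add 'ac' as idx 4
Step 5: w='c' (idx 2), next='c' -> output (2, 'c'), add 'cc' as idx 5
Step 6: w='ac' (idx 4), next='a' -> output (4, 'a'), add 'aca' as idx 6
Step 7: w='c' (idx 2), next='a' -> output (2, 'a'), add 'ca' as idx 7


Encoded: [(0, 'a'), (0, 'c'), (1, 'a'), (1, 'c'), (2, 'c'), (4, 'a'), (2, 'a')]


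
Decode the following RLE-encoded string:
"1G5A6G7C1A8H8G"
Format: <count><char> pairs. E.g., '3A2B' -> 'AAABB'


Expanding each <count><char> pair:
  1G -> 'G'
  5A -> 'AAAAA'
  6G -> 'GGGGGG'
  7C -> 'CCCCCCC'
  1A -> 'A'
  8H -> 'HHHHHHHH'
  8G -> 'GGGGGGGG'

Decoded = GAAAAAGGGGGGCCCCCCCAHHHHHHHHGGGGGGGG


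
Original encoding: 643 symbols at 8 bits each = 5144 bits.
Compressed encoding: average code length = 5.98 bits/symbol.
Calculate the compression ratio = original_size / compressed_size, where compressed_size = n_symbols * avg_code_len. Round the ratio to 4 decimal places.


original_size = n_symbols * orig_bits = 643 * 8 = 5144 bits
compressed_size = n_symbols * avg_code_len = 643 * 5.98 = 3845.14 bits
ratio = original_size / compressed_size = 5144 / 3845.14 = 1.3378

Compression ratio = 1.3378


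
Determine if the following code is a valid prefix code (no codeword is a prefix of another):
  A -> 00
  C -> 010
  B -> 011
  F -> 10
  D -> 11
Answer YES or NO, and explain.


Checking each pair (does one codeword prefix another?):
  A='00' vs C='010': no prefix
  A='00' vs B='011': no prefix
  A='00' vs F='10': no prefix
  A='00' vs D='11': no prefix
  C='010' vs A='00': no prefix
  C='010' vs B='011': no prefix
  C='010' vs F='10': no prefix
  C='010' vs D='11': no prefix
  B='011' vs A='00': no prefix
  B='011' vs C='010': no prefix
  B='011' vs F='10': no prefix
  B='011' vs D='11': no prefix
  F='10' vs A='00': no prefix
  F='10' vs C='010': no prefix
  F='10' vs B='011': no prefix
  F='10' vs D='11': no prefix
  D='11' vs A='00': no prefix
  D='11' vs C='010': no prefix
  D='11' vs B='011': no prefix
  D='11' vs F='10': no prefix
No violation found over all pairs.

YES -- this is a valid prefix code. No codeword is a prefix of any other codeword.


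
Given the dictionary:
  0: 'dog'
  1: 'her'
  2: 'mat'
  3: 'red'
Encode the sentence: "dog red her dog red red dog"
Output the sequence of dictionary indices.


Look up each word in the dictionary:
  'dog' -> 0
  'red' -> 3
  'her' -> 1
  'dog' -> 0
  'red' -> 3
  'red' -> 3
  'dog' -> 0

Encoded: [0, 3, 1, 0, 3, 3, 0]


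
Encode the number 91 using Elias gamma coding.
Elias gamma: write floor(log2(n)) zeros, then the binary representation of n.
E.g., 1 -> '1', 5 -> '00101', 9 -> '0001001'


num_bits = floor(log2(91)) + 1 = 7
leading_zeros = num_bits - 1 = 6
binary(91) = 1011011

Elias gamma(91) = '000000' + '1011011' = 0000001011011 (13 bits)


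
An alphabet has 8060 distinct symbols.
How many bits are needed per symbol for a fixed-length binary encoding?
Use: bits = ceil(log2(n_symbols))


log2(8060) = 12.9766
Bracket: 2^12 = 4096 < 8060 <= 2^13 = 8192
So ceil(log2(8060)) = 13

bits = ceil(log2(8060)) = ceil(12.9766) = 13 bits


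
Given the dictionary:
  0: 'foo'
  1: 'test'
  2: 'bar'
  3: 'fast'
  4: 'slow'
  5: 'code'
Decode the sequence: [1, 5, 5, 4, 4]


Look up each index in the dictionary:
  1 -> 'test'
  5 -> 'code'
  5 -> 'code'
  4 -> 'slow'
  4 -> 'slow'

Decoded: "test code code slow slow"


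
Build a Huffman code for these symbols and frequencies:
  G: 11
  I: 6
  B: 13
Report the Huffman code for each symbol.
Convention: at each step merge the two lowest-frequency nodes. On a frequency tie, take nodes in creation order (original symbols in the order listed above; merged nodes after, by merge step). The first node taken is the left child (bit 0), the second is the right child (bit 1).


Huffman tree construction:
Step 1: Merge I(6) + G(11) = 17
Step 2: Merge B(13) + (I+G)(17) = 30
Read each symbol's code off the tree from the root (left child = 0, right child = 1).

Codes:
  G: 11 (length 2)
  I: 10 (length 2)
  B: 0 (length 1)
Average code length: 47/30 = 1.5667 bits/symbol


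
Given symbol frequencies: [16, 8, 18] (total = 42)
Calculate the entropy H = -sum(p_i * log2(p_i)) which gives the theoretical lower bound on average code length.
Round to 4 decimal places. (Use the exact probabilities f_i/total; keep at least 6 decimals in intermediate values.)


Per-symbol terms -p_i * log2(p_i) with p_i = f_i/42:
  p = 16/42 = 0.380952: log2(p) = -1.392317, -p*log2(p) = 0.530407
  p = 8/42 = 0.190476: log2(p) = -2.392317, -p*log2(p) = 0.455680
  p = 18/42 = 0.428571: log2(p) = -1.222392, -p*log2(p) = 0.523882
H = 0.530407 + 0.455680 + 0.523882 = 1.509969

H = 1.51 bits/symbol


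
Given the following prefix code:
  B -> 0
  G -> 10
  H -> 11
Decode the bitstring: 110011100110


Decoding step by step:
Bits 11 -> H
Bits 0 -> B
Bits 0 -> B
Bits 11 -> H
Bits 10 -> G
Bits 0 -> B
Bits 11 -> H
Bits 0 -> B


Decoded message: HBBHGBHB


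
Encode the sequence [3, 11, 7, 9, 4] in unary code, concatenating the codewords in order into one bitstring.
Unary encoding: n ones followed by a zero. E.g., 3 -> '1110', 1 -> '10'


Encode each number as n ones followed by a terminating 0:
  3 -> 1110 (4 bits)
  11 -> 111111111110 (12 bits)
  7 -> 11111110 (8 bits)
  9 -> 1111111110 (10 bits)
  4 -> 11110 (5 bits)
Total length = 4 + 12 + 8 + 10 + 5 = 39 bits.

Unary([3, 11, 7, 9, 4]) = 111011111111111011111110111111111011110 (39 bits)


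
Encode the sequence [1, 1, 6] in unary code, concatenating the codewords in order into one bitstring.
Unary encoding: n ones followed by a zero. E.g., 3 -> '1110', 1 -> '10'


Encode each number as n ones followed by a terminating 0:
  1 -> 10 (2 bits)
  1 -> 10 (2 bits)
  6 -> 1111110 (7 bits)
Total length = 2 + 2 + 7 = 11 bits.

Unary([1, 1, 6]) = 10101111110 (11 bits)


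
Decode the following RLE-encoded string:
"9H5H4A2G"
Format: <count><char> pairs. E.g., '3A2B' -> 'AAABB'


Expanding each <count><char> pair:
  9H -> 'HHHHHHHHH'
  5H -> 'HHHHH'
  4A -> 'AAAA'
  2G -> 'GG'

Decoded = HHHHHHHHHHHHHHAAAAGG


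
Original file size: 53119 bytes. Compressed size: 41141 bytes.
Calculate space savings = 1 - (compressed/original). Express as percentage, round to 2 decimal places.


ratio = compressed/original = 41141/53119 = 0.774506
savings = 1 - ratio = 1 - 0.774506 = 0.225494
as a percentage: 0.225494 * 100 = 22.55%

Space savings = 1 - 41141/53119 = 22.55%


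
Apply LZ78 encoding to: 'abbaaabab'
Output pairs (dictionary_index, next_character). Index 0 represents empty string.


LZ78 encoding steps:
Dictionary: {0: ''}
Step 1: w='' (idx 0), next='a' -> output (0, 'a'), add 'a' as idx 1
Step 2: w='' (idx 0), next='b' -> output (0, 'b'), add 'b' as idx 2
Step 3: w='b' (idx 2), next='a' -> output (2, 'a'), add 'ba' as idx 3
Step 4: w='a' (idx 1), next='a' -> output (1, 'a'), add 'aa' as idx 4
Step 5: w='ba' (idx 3), next='b' -> output (3, 'b'), add 'bab' as idx 5


Encoded: [(0, 'a'), (0, 'b'), (2, 'a'), (1, 'a'), (3, 'b')]


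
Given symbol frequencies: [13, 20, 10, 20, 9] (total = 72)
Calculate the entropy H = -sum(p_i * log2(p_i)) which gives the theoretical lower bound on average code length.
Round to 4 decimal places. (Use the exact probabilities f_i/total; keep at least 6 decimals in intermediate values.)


Per-symbol terms -p_i * log2(p_i) with p_i = f_i/72:
  p = 13/72 = 0.180556: log2(p) = -2.469485, -p*log2(p) = 0.445879
  p = 20/72 = 0.277778: log2(p) = -1.847997, -p*log2(p) = 0.513332
  p = 10/72 = 0.138889: log2(p) = -2.847997, -p*log2(p) = 0.395555
  p = 20/72 = 0.277778: log2(p) = -1.847997, -p*log2(p) = 0.513332
  p = 9/72 = 0.125000: log2(p) = -3.000000, -p*log2(p) = 0.375000
H = 0.445879 + 0.513332 + 0.395555 + 0.513332 + 0.375000 = 2.243098

H = 2.2431 bits/symbol


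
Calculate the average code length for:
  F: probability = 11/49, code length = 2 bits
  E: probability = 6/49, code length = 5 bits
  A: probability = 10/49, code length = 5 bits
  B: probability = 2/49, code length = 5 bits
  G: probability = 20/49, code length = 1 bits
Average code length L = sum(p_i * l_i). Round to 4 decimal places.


Weighted contributions p_i * l_i:
  F: (11/49) * 2 = 22/49
  E: (6/49) * 5 = 30/49
  A: (10/49) * 5 = 50/49
  B: (2/49) * 5 = 10/49
  G: (20/49) * 1 = 20/49
Sum = (22 + 30 + 50 + 10 + 20)/49 = 132/49

L = 132/49 = 2.6939 bits/symbol


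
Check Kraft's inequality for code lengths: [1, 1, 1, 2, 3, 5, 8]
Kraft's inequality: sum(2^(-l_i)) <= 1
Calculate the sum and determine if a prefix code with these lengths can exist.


Sum = 2^(-1) + 2^(-1) + 2^(-1) + 2^(-2) + 2^(-3) + 2^(-5) + 2^(-8)
    = 0.5 + 0.5 + 0.5 + 0.25 + 0.125 + 0.03125 + 0.00390625
    = 489/256 = 1.91015625
Since 1.91015625 > 1, Kraft's inequality is NOT satisfied.
A prefix code with these lengths CANNOT exist.

Kraft sum = 1.91015625. Not satisfied.


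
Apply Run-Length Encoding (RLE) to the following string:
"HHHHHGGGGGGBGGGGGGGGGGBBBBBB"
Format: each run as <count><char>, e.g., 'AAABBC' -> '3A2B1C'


Scanning runs left to right:
  i=0: run of 'H' x 5 -> '5H'
  i=5: run of 'G' x 6 -> '6G'
  i=11: run of 'B' x 1 -> '1B'
  i=12: run of 'G' x 10 -> '10G'
  i=22: run of 'B' x 6 -> '6B'

RLE = 5H6G1B10G6B


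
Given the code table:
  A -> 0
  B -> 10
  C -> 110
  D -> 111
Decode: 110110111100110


Decoding:
110 -> C
110 -> C
111 -> D
10 -> B
0 -> A
110 -> C


Result: CCDBAC


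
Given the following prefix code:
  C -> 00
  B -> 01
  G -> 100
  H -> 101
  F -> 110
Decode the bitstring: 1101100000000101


Decoding step by step:
Bits 110 -> F
Bits 110 -> F
Bits 00 -> C
Bits 00 -> C
Bits 00 -> C
Bits 01 -> B
Bits 01 -> B


Decoded message: FFCCCBB


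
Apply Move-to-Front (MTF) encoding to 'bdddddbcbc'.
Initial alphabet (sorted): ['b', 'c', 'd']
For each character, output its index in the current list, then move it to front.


MTF encoding:
'b': index 0 in ['b', 'c', 'd'] -> ['b', 'c', 'd']
'd': index 2 in ['b', 'c', 'd'] -> ['d', 'b', 'c']
'd': index 0 in ['d', 'b', 'c'] -> ['d', 'b', 'c']
'd': index 0 in ['d', 'b', 'c'] -> ['d', 'b', 'c']
'd': index 0 in ['d', 'b', 'c'] -> ['d', 'b', 'c']
'd': index 0 in ['d', 'b', 'c'] -> ['d', 'b', 'c']
'b': index 1 in ['d', 'b', 'c'] -> ['b', 'd', 'c']
'c': index 2 in ['b', 'd', 'c'] -> ['c', 'b', 'd']
'b': index 1 in ['c', 'b', 'd'] -> ['b', 'c', 'd']
'c': index 1 in ['b', 'c', 'd'] -> ['c', 'b', 'd']


Output: [0, 2, 0, 0, 0, 0, 1, 2, 1, 1]


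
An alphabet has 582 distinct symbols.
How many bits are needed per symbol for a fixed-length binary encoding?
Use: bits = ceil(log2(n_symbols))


log2(582) = 9.1849
Bracket: 2^9 = 512 < 582 <= 2^10 = 1024
So ceil(log2(582)) = 10

bits = ceil(log2(582)) = ceil(9.1849) = 10 bits


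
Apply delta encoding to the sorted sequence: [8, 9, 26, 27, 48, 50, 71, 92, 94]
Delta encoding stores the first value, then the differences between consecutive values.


First value: 8
Deltas:
  9 - 8 = 1
  26 - 9 = 17
  27 - 26 = 1
  48 - 27 = 21
  50 - 48 = 2
  71 - 50 = 21
  92 - 71 = 21
  94 - 92 = 2


Delta encoded: [8, 1, 17, 1, 21, 2, 21, 21, 2]


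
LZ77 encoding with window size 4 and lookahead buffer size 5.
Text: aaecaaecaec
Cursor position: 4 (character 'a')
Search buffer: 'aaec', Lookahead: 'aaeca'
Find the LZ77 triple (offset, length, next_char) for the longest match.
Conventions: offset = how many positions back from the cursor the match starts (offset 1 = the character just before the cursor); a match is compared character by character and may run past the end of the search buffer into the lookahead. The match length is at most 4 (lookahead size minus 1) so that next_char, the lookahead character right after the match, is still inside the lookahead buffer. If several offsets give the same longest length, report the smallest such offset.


Try each offset into the search buffer:
  offset=1 (pos 3, char 'c'): match length 0
  offset=2 (pos 2, char 'e'): match length 0
  offset=3 (pos 1, char 'a'): match length 1
  offset=4 (pos 0, char 'a'): match length 4
Longest match has length 4 at offset 4.
next_char = character at position 4 + 4 = 8 -> 'a'

Best match: offset=4, length=4 (matching 'aaec' starting at position 0)
LZ77 triple: (4, 4, 'a')


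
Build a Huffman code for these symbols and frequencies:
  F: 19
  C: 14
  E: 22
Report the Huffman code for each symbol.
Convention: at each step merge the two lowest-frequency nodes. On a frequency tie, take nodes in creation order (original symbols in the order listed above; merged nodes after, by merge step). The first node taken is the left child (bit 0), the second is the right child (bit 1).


Huffman tree construction:
Step 1: Merge C(14) + F(19) = 33
Step 2: Merge E(22) + (C+F)(33) = 55
Read each symbol's code off the tree from the root (left child = 0, right child = 1).

Codes:
  F: 11 (length 2)
  C: 10 (length 2)
  E: 0 (length 1)
Average code length: 88/55 = 1.6000 bits/symbol


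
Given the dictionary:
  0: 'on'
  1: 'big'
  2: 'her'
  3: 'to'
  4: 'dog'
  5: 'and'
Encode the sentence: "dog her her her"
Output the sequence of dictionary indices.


Look up each word in the dictionary:
  'dog' -> 4
  'her' -> 2
  'her' -> 2
  'her' -> 2

Encoded: [4, 2, 2, 2]


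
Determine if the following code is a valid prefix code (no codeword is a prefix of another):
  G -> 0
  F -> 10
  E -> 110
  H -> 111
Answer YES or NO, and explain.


Checking each pair (does one codeword prefix another?):
  G='0' vs F='10': no prefix
  G='0' vs E='110': no prefix
  G='0' vs H='111': no prefix
  F='10' vs G='0': no prefix
  F='10' vs E='110': no prefix
  F='10' vs H='111': no prefix
  E='110' vs G='0': no prefix
  E='110' vs F='10': no prefix
  E='110' vs H='111': no prefix
  H='111' vs G='0': no prefix
  H='111' vs F='10': no prefix
  H='111' vs E='110': no prefix
No violation found over all pairs.

YES -- this is a valid prefix code. No codeword is a prefix of any other codeword.


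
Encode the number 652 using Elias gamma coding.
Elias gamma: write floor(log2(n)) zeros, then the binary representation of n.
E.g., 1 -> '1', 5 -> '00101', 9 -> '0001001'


num_bits = floor(log2(652)) + 1 = 10
leading_zeros = num_bits - 1 = 9
binary(652) = 1010001100

Elias gamma(652) = '000000000' + '1010001100' = 0000000001010001100 (19 bits)


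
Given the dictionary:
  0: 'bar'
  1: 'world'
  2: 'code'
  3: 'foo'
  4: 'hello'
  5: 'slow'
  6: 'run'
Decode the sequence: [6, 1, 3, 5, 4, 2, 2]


Look up each index in the dictionary:
  6 -> 'run'
  1 -> 'world'
  3 -> 'foo'
  5 -> 'slow'
  4 -> 'hello'
  2 -> 'code'
  2 -> 'code'

Decoded: "run world foo slow hello code code"


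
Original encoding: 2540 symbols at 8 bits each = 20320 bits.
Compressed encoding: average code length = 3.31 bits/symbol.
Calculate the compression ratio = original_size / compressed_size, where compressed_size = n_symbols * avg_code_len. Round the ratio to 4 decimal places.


original_size = n_symbols * orig_bits = 2540 * 8 = 20320 bits
compressed_size = n_symbols * avg_code_len = 2540 * 3.31 = 8407.4 bits
ratio = original_size / compressed_size = 20320 / 8407.4 = 2.4169

Compression ratio = 2.4169


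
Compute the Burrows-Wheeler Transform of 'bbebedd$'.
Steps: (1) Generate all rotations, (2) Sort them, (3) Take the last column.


Rotations (sorted):
  0: $bbebedd -> last char: d
  1: bbebedd$ -> last char: $
  2: bebedd$b -> last char: b
  3: bedd$bbe -> last char: e
  4: d$bbebed -> last char: d
  5: dd$bbebe -> last char: e
  6: ebedd$bb -> last char: b
  7: edd$bbeb -> last char: b


BWT = d$bedebb


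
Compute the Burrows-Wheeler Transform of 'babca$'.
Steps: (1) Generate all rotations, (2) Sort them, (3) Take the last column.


Rotations (sorted):
  0: $babca -> last char: a
  1: a$babc -> last char: c
  2: abca$b -> last char: b
  3: babca$ -> last char: $
  4: bca$ba -> last char: a
  5: ca$bab -> last char: b


BWT = acb$ab


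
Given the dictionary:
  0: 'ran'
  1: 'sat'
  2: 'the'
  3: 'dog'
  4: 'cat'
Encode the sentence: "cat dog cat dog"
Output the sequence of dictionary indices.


Look up each word in the dictionary:
  'cat' -> 4
  'dog' -> 3
  'cat' -> 4
  'dog' -> 3

Encoded: [4, 3, 4, 3]


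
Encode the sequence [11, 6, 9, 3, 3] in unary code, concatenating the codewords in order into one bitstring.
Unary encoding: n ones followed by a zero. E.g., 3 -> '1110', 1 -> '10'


Encode each number as n ones followed by a terminating 0:
  11 -> 111111111110 (12 bits)
  6 -> 1111110 (7 bits)
  9 -> 1111111110 (10 bits)
  3 -> 1110 (4 bits)
  3 -> 1110 (4 bits)
Total length = 12 + 7 + 10 + 4 + 4 = 37 bits.

Unary([11, 6, 9, 3, 3]) = 1111111111101111110111111111011101110 (37 bits)


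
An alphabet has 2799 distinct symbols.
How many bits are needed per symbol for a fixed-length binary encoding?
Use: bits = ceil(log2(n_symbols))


log2(2799) = 11.4507
Bracket: 2^11 = 2048 < 2799 <= 2^12 = 4096
So ceil(log2(2799)) = 12

bits = ceil(log2(2799)) = ceil(11.4507) = 12 bits


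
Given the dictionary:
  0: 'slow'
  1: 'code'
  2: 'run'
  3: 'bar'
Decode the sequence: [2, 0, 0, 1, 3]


Look up each index in the dictionary:
  2 -> 'run'
  0 -> 'slow'
  0 -> 'slow'
  1 -> 'code'
  3 -> 'bar'

Decoded: "run slow slow code bar"


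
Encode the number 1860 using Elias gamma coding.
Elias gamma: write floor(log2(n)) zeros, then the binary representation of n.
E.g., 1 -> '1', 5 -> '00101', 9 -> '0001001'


num_bits = floor(log2(1860)) + 1 = 11
leading_zeros = num_bits - 1 = 10
binary(1860) = 11101000100

Elias gamma(1860) = '0000000000' + '11101000100' = 000000000011101000100 (21 bits)


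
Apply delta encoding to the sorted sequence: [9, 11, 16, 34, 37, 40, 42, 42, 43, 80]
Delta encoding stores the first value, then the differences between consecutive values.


First value: 9
Deltas:
  11 - 9 = 2
  16 - 11 = 5
  34 - 16 = 18
  37 - 34 = 3
  40 - 37 = 3
  42 - 40 = 2
  42 - 42 = 0
  43 - 42 = 1
  80 - 43 = 37


Delta encoded: [9, 2, 5, 18, 3, 3, 2, 0, 1, 37]


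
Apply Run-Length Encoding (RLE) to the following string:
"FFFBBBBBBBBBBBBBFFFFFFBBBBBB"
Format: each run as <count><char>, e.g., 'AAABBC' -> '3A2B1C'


Scanning runs left to right:
  i=0: run of 'F' x 3 -> '3F'
  i=3: run of 'B' x 13 -> '13B'
  i=16: run of 'F' x 6 -> '6F'
  i=22: run of 'B' x 6 -> '6B'

RLE = 3F13B6F6B


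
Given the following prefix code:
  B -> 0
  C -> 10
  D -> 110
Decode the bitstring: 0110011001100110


Decoding step by step:
Bits 0 -> B
Bits 110 -> D
Bits 0 -> B
Bits 110 -> D
Bits 0 -> B
Bits 110 -> D
Bits 0 -> B
Bits 110 -> D


Decoded message: BDBDBDBD


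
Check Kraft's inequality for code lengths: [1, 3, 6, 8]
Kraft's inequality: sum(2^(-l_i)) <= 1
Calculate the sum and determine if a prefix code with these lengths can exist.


Sum = 2^(-1) + 2^(-3) + 2^(-6) + 2^(-8)
    = 0.5 + 0.125 + 0.015625 + 0.00390625
    = 165/256 = 0.64453125
Since 0.64453125 <= 1, Kraft's inequality IS satisfied.
A prefix code with these lengths CAN exist.

Kraft sum = 0.64453125. Satisfied.
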